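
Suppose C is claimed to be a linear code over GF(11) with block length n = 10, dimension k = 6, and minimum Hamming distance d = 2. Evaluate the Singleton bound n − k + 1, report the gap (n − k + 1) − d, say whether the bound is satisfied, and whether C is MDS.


Singleton RHS = n − k + 1 = 5, slack = 3, bound satisfied, not MDS.

Singleton bound: d ≤ n − k + 1.
Here n = 10, k = 6, so n − k + 1 = 5.
Given d = 2, check d ≤ 5: YES.
Slack = (n − k + 1) − d = 3.
The code is NOT MDS (slack = 3 > 0).
Description: the claimed parameters are [10, 6, 2]_11; such a code would be non-MDS.


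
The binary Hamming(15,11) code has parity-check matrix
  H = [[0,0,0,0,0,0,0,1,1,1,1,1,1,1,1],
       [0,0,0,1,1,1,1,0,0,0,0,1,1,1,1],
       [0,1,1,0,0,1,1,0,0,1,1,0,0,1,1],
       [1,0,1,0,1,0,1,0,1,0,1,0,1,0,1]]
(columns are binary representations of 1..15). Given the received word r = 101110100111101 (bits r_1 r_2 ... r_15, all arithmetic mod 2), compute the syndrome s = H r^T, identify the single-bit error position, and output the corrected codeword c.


s = (1, 0, 1, 1)^T, error position = 11, corrected codeword c = 101110100101101

Compute s = H r^T mod 2 one row at a time:
  s_1 = 0 + 0 + 1 + 1 + 1 + 1 + 0 + 1 = 5 ≡ 1 (mod 2).
  s_2 = 1 + 1 + 0 + 1 + 1 + 1 + 0 + 1 = 6 ≡ 0 (mod 2).
  s_3 = 0 + 1 + 0 + 1 + 1 + 1 + 0 + 1 = 5 ≡ 1 (mod 2).
  s_4 = 1 + 1 + 1 + 1 + 0 + 1 + 1 + 1 = 7 ≡ 1 (mod 2).
s = (1, 0, 1, 1)^T — this equals column 11 of H (binary 1011), so error is at position 11.
Correct: flip bit 11 of r = 101110100111101 to get c = 101110100101101.


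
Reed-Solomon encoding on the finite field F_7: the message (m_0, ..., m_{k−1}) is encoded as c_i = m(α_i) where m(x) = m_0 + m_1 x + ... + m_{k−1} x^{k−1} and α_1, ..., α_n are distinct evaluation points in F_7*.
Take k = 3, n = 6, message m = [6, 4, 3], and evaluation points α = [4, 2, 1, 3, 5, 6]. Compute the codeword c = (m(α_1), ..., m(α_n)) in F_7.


c = [0, 5, 6, 3, 3, 5]

Message polynomial: m(x) = 6 + 4·x + 3·x^2 (mod 7).
For each evaluation point α_i, compute m(α_i) mod 7:
  α_1 = 4: Horner steps 3 → 2 → 0, so m(4) = 0.
  α_2 = 2: Horner steps 3 → 3 → 5, so m(2) = 5.
  α_3 = 1: Horner steps 3 → 0 → 6, so m(1) = 6.
  α_4 = 3: Horner steps 3 → 6 → 3, so m(3) = 3.
  α_5 = 5: Horner steps 3 → 5 → 3, so m(5) = 3.
  α_6 = 6: Horner steps 3 → 1 → 5, so m(6) = 5.
Codeword c = [0, 5, 6, 3, 3, 5] ∈ F_7^6.


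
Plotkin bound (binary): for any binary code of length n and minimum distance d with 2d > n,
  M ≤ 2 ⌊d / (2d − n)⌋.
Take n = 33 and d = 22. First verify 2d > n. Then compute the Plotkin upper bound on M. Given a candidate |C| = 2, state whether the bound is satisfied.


Plotkin bound M ≤ 4; given |C| = 2 ≤ bound (satisfied).

Check applicability: 2d = 44, n = 33.
2d − n = 11 > 0, so Plotkin applies.
Compute d/(2d−n) = 22/11 ≈ 2.0000.
⌊d/(2d−n)⌋ = 2.
Plotkin bound: M ≤ 2·2 = 4.
Given |C| = 2, check: satisfied.
This |C| is below the Plotkin bound.


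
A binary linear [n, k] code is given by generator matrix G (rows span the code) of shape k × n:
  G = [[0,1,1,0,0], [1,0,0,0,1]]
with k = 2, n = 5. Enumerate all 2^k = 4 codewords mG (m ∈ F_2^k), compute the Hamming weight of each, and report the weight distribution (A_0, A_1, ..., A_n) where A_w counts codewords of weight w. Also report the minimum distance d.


Weight distribution: A_0 = 1, A_2 = 2, A_4 = 1. Minimum distance d = 2.

Enumerate all 2^2 = 4 messages m ∈ F_2^2.
For each, compute codeword c = mG in F_2^5, then tally its weight.
  m = 00 → c = 00000, weight = 0.
  m = 10 → c = 01100, weight = 2.
  m = 01 → c = 10001, weight = 2.
  m = 11 → c = 11101, weight = 4.
Tally weights:
  weight 0: 1 codewords.
  weight 2: 2 codewords.
  weight 4: 1 codewords.
Minimum distance d = smallest w > 0 with A_w > 0 = 2.
Sanity: Σ A_w = 4 = 2^2 = 4 ✓.


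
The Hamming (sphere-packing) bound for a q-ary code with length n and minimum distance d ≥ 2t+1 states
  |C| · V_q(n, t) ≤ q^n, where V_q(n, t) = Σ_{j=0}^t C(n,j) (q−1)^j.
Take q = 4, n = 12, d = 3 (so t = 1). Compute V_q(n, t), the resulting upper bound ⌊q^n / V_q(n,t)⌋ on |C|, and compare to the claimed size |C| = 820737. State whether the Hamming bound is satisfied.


V_q(n, t) = 37, q^n = 16777216, Hamming bound = 453438, |C| = 820737 > bound (violated).

Step 1: Compute V_q(n, t) = Σ_{j=0}^1 C(n, j) (q−1)^j.
  j = 0: C(12,0)·(3)^0 = 1·1 = 1.
  j = 1: C(12,1)·(3)^1 = 12·3 = 36.
  V_q(n, t) = 1 + 36 = 37.
Step 2: q^n = 4^12 = 16777216.
Step 3: Hamming bound ⌊q^n / V_q(n,t)⌋ = ⌊16777216/37⌋ = 453438.
Step 4: Compare |C| = 820737 to 453438: violated.
The claimed |C| lies above the Hamming bound, so no 4-ary code of length 12 with d ≥ 3 can have 820737 codewords.


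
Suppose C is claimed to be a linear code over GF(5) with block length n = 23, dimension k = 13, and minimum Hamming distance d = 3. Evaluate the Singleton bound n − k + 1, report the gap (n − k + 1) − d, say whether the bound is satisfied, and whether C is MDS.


Singleton RHS = n − k + 1 = 11, slack = 8, bound satisfied, not MDS.

Singleton bound: d ≤ n − k + 1.
Here n = 23, k = 13, so n − k + 1 = 11.
Given d = 3, check d ≤ 11: YES.
Slack = (n − k + 1) − d = 8.
The code is NOT MDS (slack = 8 > 0).
Description: the claimed parameters are [23, 13, 3]_5; such a code would be non-MDS.


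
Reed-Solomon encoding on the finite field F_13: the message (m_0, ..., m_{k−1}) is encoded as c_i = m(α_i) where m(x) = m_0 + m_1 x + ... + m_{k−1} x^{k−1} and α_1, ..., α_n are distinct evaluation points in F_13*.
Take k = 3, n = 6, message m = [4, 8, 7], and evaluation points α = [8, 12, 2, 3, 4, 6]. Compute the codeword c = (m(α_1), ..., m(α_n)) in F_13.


c = [9, 3, 9, 0, 5, 5]

Message polynomial: m(x) = 4 + 8·x + 7·x^2 (mod 13).
For each evaluation point α_i, compute m(α_i) mod 13:
  α_1 = 8: Horner steps 7 → 12 → 9, so m(8) = 9.
  α_2 = 12: Horner steps 7 → 1 → 3, so m(12) = 3.
  α_3 = 2: Horner steps 7 → 9 → 9, so m(2) = 9.
  α_4 = 3: Horner steps 7 → 3 → 0, so m(3) = 0.
  α_5 = 4: Horner steps 7 → 10 → 5, so m(4) = 5.
  α_6 = 6: Horner steps 7 → 11 → 5, so m(6) = 5.
Codeword c = [9, 3, 9, 0, 5, 5] ∈ F_13^6.


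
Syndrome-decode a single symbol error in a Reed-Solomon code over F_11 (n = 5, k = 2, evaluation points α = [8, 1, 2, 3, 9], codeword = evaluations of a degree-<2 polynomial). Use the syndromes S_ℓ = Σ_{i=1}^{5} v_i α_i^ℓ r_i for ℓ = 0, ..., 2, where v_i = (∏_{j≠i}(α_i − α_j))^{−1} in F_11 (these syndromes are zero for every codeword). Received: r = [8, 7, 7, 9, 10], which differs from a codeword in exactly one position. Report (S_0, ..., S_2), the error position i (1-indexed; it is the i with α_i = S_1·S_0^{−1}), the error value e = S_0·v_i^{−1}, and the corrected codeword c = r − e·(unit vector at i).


S = (1, 1, 1), error at position 2, error magnitude e = 2, c = [8, 5, 7, 9, 10].

Step 1: column multipliers v_i = (∏_{j≠i}(α_i − α_j))^{−1} mod 11.
  i = 1 (α = 8): (8−1)(8−2)(8−3)(8−9) = 7·6·5·(−1) = −210 ≡ 10, so v_1 = 10^{−1} = 10 (mod 11).
  i = 2 (α = 1): (1−8)(1−2)(1−3)(1−9) = (−7)·(−1)·(−2)·(−8) = 112 ≡ 2, so v_2 = 2^{−1} = 6 (mod 11).
  i = 3 (α = 2): (2−8)(2−1)(2−3)(2−9) = (−6)·1·(−1)·(−7) = −42 ≡ 2, so v_3 = 2^{−1} = 6 (mod 11).
  i = 4 (α = 3): (3−8)(3−1)(3−2)(3−9) = (−5)·2·1·(−6) = 60 ≡ 5, so v_4 = 5^{−1} = 9 (mod 11).
  i = 5 (α = 9): (9−8)(9−1)(9−2)(9−3) = 1·8·7·6 = 336 ≡ 6, so v_5 = 6^{−1} = 2 (mod 11).
  v = [10, 6, 6, 9, 2].
Step 2: syndromes of r = [8, 7, 7, 9, 10] (all sums mod 11).
  S_0 = Σ v_i r_i = 10·8 + 6·7 + 6·7 + 9·9 + 2·10 = 265 ≡ 1.
  S_1 = Σ v_i α_i r_i = 10·8·8 + 6·1·7 + 6·2·7 + 9·3·9 + 2·9·10 = 1189 ≡ 1.
  α_i^2 mod 11 = [9, 1, 4, 9, 4].
  S_2 = Σ v_i α_i^2 r_i = 10·9·8 + 6·1·7 + 6·4·7 + 9·9·9 + 2·4·10 = 1739 ≡ 1.
  S = (1, 1, 1) ≠ 0, so r is not a codeword (an error is present).
Step 3: locate the error. For a single error e at position i, S_ℓ = v_i·e·α_i^ℓ, so α_err = S_1/S_0.
  S_0^{−1} = 1^{−1} = 1 (mod 11), so α_err = 1·1 = 1 ≡ 1 = α_2. Error position i = 2.
  Consistency check: S_2/S_1 = 1·1 = 1 ≡ 1 = α_err ✓ (single-error assumption holds).
Step 4: error magnitude e = S_0/v_2 = S_0·∏_{j≠2}(α_2 − α_j) = 1·2 = 2 ≡ 2 (mod 11).
Step 5: correct position 2: c_2 = r_2 − e = 7 − 2 ≡ 5 (mod 11). Hence c = [8, 5, 7, 9, 10].
  Check: interpolating c through the α_i gives m(x) = 3 + 2·x (degree < 2) with m(α_i) = c_i for every i, so c is indeed a codeword.


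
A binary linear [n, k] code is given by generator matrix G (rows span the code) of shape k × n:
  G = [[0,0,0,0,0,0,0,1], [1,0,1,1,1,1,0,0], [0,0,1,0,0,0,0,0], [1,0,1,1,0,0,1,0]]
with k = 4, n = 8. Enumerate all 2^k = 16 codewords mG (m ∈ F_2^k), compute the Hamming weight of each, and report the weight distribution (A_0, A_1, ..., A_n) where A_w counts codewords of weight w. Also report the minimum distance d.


Weight distribution: A_0 = 1, A_1 = 2, A_2 = 1, A_3 = 2, A_4 = 5, A_5 = 4, A_6 = 1. Minimum distance d = 1.

Enumerate all 2^4 = 16 messages m ∈ F_2^4.
For each, compute codeword c = mG in F_2^8, then tally its weight.
  m = 0000 → c = 00000000, weight = 0.
  m = 1000 → c = 00000001, weight = 1.
  m = 0100 → c = 10111100, weight = 5.
  m = 1100 → c = 10111101, weight = 6.
  m = 0010 → c = 00100000, weight = 1.
  m = 1010 → c = 00100001, weight = 2.
  m = 0110 → c = 10011100, weight = 4.
  m = 1110 → c = 10011101, weight = 5.
  m = 0001 → c = 10110010, weight = 4.
  m = 1001 → c = 10110011, weight = 5.
  m = 0101 → c = 00001110, weight = 3.
  m = 1101 → c = 00001111, weight = 4.
  m = 0011 → c = 10010010, weight = 3.
  m = 1011 → c = 10010011, weight = 4.
  m = 0111 → c = 00101110, weight = 4.
  m = 1111 → c = 00101111, weight = 5.
Tally weights:
  weight 0: 1 codewords.
  weight 1: 2 codewords.
  weight 2: 1 codewords.
  weight 3: 2 codewords.
  weight 4: 5 codewords.
  weight 5: 4 codewords.
  weight 6: 1 codewords.
Minimum distance d = smallest w > 0 with A_w > 0 = 1.
Sanity: Σ A_w = 16 = 2^4 = 16 ✓.


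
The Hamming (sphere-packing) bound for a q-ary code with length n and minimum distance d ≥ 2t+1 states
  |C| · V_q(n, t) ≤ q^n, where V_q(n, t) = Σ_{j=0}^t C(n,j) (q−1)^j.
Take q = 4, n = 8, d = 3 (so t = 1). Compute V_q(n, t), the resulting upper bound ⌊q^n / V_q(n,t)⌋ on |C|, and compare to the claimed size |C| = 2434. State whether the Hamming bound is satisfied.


V_q(n, t) = 25, q^n = 65536, Hamming bound = 2621, |C| = 2434 ≤ bound (satisfied).

Step 1: Compute V_q(n, t) = Σ_{j=0}^1 C(n, j) (q−1)^j.
  j = 0: C(8,0)·(3)^0 = 1·1 = 1.
  j = 1: C(8,1)·(3)^1 = 8·3 = 24.
  V_q(n, t) = 1 + 24 = 25.
Step 2: q^n = 4^8 = 65536.
Step 3: Hamming bound ⌊q^n / V_q(n,t)⌋ = ⌊65536/25⌋ = 2621.
Step 4: Compare |C| = 2434 to 2621: satisfied.
The claimed |C| lies below the Hamming bound.


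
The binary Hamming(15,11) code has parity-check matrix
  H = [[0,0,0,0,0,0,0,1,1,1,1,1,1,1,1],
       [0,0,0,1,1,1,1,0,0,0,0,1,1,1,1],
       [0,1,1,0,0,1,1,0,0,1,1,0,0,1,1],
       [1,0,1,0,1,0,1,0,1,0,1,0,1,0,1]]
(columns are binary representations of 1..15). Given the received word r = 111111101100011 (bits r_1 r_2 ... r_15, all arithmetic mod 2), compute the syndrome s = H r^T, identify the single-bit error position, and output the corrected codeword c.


s = (0, 0, 1, 0)^T, error position = 2, corrected codeword c = 101111101100011

Compute s = H r^T mod 2 one row at a time:
  s_1 = 0 + 1 + 1 + 0 + 0 + 0 + 1 + 1 = 4 ≡ 0 (mod 2).
  s_2 = 1 + 1 + 1 + 1 + 0 + 0 + 1 + 1 = 6 ≡ 0 (mod 2).
  s_3 = 1 + 1 + 1 + 1 + 1 + 0 + 1 + 1 = 7 ≡ 1 (mod 2).
  s_4 = 1 + 1 + 1 + 1 + 1 + 0 + 0 + 1 = 6 ≡ 0 (mod 2).
s = (0, 0, 1, 0)^T — this equals column 2 of H (binary 0010), so error is at position 2.
Correct: flip bit 2 of r = 111111101100011 to get c = 101111101100011.


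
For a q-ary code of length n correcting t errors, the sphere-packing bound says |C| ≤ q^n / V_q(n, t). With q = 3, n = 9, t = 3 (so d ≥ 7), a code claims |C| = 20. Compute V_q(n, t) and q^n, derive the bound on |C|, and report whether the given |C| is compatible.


V_q(n, t) = 835, q^n = 19683, Hamming bound = 23, |C| = 20 ≤ bound (satisfied).

Step 1: Compute V_q(n, t) = Σ_{j=0}^3 C(n, j) (q−1)^j.
  j = 0: C(9,0)·(2)^0 = 1·1 = 1.
  j = 1: C(9,1)·(2)^1 = 9·2 = 18.
  j = 2: C(9,2)·(2)^2 = 36·4 = 144.
  j = 3: C(9,3)·(2)^3 = 84·8 = 672.
  V_q(n, t) = 1 + 18 + 144 + 672 = 835.
Step 2: q^n = 3^9 = 19683.
Step 3: Hamming bound ⌊q^n / V_q(n,t)⌋ = ⌊19683/835⌋ = 23.
Step 4: Compare |C| = 20 to 23: satisfied.
The claimed |C| lies below the Hamming bound.


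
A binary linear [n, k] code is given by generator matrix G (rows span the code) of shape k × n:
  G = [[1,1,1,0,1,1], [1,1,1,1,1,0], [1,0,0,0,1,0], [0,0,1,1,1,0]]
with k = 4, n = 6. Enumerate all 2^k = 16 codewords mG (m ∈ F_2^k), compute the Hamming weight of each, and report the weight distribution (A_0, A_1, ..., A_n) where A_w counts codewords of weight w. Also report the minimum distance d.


Weight distribution: A_0 = 1, A_2 = 4, A_3 = 6, A_4 = 3, A_5 = 2. Minimum distance d = 2.

Enumerate all 2^4 = 16 messages m ∈ F_2^4.
For each, compute codeword c = mG in F_2^6, then tally its weight.
  m = 0000 → c = 000000, weight = 0.
  m = 1000 → c = 111011, weight = 5.
  m = 0100 → c = 111110, weight = 5.
  m = 1100 → c = 000101, weight = 2.
  m = 0010 → c = 100010, weight = 2.
  m = 1010 → c = 011001, weight = 3.
  m = 0110 → c = 011100, weight = 3.
  m = 1110 → c = 100111, weight = 4.
  m = 0001 → c = 001110, weight = 3.
  m = 1001 → c = 110101, weight = 4.
  m = 0101 → c = 110000, weight = 2.
  m = 1101 → c = 001011, weight = 3.
  m = 0011 → c = 101100, weight = 3.
  m = 1011 → c = 010111, weight = 4.
  m = 0111 → c = 010010, weight = 2.
  m = 1111 → c = 101001, weight = 3.
Tally weights:
  weight 0: 1 codewords.
  weight 2: 4 codewords.
  weight 3: 6 codewords.
  weight 4: 3 codewords.
  weight 5: 2 codewords.
Minimum distance d = smallest w > 0 with A_w > 0 = 2.
Sanity: Σ A_w = 16 = 2^4 = 16 ✓.


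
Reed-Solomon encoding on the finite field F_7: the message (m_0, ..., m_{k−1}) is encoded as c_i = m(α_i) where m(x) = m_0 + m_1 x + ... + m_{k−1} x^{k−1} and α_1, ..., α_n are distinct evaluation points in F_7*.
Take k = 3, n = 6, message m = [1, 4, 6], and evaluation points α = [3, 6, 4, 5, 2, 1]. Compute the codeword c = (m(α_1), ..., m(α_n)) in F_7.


c = [4, 3, 1, 3, 5, 4]

Message polynomial: m(x) = 1 + 4·x + 6·x^2 (mod 7).
For each evaluation point α_i, compute m(α_i) mod 7:
  α_1 = 3: Horner steps 6 → 1 → 4, so m(3) = 4.
  α_2 = 6: Horner steps 6 → 5 → 3, so m(6) = 3.
  α_3 = 4: Horner steps 6 → 0 → 1, so m(4) = 1.
  α_4 = 5: Horner steps 6 → 6 → 3, so m(5) = 3.
  α_5 = 2: Horner steps 6 → 2 → 5, so m(2) = 5.
  α_6 = 1: Horner steps 6 → 3 → 4, so m(1) = 4.
Codeword c = [4, 3, 1, 3, 5, 4] ∈ F_7^6.


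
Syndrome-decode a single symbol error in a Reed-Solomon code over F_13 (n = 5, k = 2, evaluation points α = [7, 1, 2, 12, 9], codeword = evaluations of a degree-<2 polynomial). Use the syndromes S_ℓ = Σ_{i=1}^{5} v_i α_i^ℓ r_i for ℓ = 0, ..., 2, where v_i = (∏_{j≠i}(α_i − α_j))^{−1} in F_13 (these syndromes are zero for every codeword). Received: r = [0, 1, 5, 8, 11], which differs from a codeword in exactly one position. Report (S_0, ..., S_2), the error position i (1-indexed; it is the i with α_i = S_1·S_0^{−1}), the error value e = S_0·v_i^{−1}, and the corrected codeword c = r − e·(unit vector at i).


S = (1, 1, 1), error at position 2, error magnitude e = 8, c = [0, 6, 5, 8, 11].

Step 1: column multipliers v_i = (∏_{j≠i}(α_i − α_j))^{−1} mod 13.
  i = 1 (α = 7): (7−1)(7−2)(7−12)(7−9) = 6·5·(−5)·(−2) = 300 ≡ 1, so v_1 = 1^{−1} = 1 (mod 13).
  i = 2 (α = 1): (1−7)(1−2)(1−12)(1−9) = (−6)·(−1)·(−11)·(−8) = 528 ≡ 8, so v_2 = 8^{−1} = 5 (mod 13).
  i = 3 (α = 2): (2−7)(2−1)(2−12)(2−9) = (−5)·1·(−10)·(−7) = −350 ≡ 1, so v_3 = 1^{−1} = 1 (mod 13).
  i = 4 (α = 12): (12−7)(12−1)(12−2)(12−9) = 5·11·10·3 = 1650 ≡ 12, so v_4 = 12^{−1} = 12 (mod 13).
  i = 5 (α = 9): (9−7)(9−1)(9−2)(9−12) = 2·8·7·(−3) = −336 ≡ 2, so v_5 = 2^{−1} = 7 (mod 13).
  v = [1, 5, 1, 12, 7].
Step 2: syndromes of r = [0, 1, 5, 8, 11] (all sums mod 13).
  S_0 = Σ v_i r_i = 1·0 + 5·1 + 1·5 + 12·8 + 7·11 = 183 ≡ 1.
  S_1 = Σ v_i α_i r_i = 1·7·0 + 5·1·1 + 1·2·5 + 12·12·8 + 7·9·11 = 1860 ≡ 1.
  α_i^2 mod 13 = [10, 1, 4, 1, 3].
  S_2 = Σ v_i α_i^2 r_i = 1·10·0 + 5·1·1 + 1·4·5 + 12·1·8 + 7·3·11 = 352 ≡ 1.
  S = (1, 1, 1) ≠ 0, so r is not a codeword (an error is present).
Step 3: locate the error. For a single error e at position i, S_ℓ = v_i·e·α_i^ℓ, so α_err = S_1/S_0.
  S_0^{−1} = 1^{−1} = 1 (mod 13), so α_err = 1·1 = 1 ≡ 1 = α_2. Error position i = 2.
  Consistency check: S_2/S_1 = 1·1 = 1 ≡ 1 = α_err ✓ (single-error assumption holds).
Step 4: error magnitude e = S_0/v_2 = S_0·∏_{j≠2}(α_2 − α_j) = 1·8 = 8 ≡ 8 (mod 13).
Step 5: correct position 2: c_2 = r_2 − e = 1 − 8 ≡ 6 (mod 13). Hence c = [0, 6, 5, 8, 11].
  Check: interpolating c through the α_i gives m(x) = 7 + 12·x (degree < 2) with m(α_i) = c_i for every i, so c is indeed a codeword.


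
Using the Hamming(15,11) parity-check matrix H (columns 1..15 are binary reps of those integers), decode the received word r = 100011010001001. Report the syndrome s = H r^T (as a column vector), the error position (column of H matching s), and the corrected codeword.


s = (1, 0, 0, 1)^T, error position = 9, corrected codeword c = 100011011001001

Compute s = H r^T mod 2 one row at a time:
  s_1 = 1 + 0 + 0 + 0 + 1 + 0 + 0 + 1 = 3 ≡ 1 (mod 2).
  s_2 = 0 + 1 + 1 + 0 + 1 + 0 + 0 + 1 = 4 ≡ 0 (mod 2).
  s_3 = 0 + 0 + 1 + 0 + 0 + 0 + 0 + 1 = 2 ≡ 0 (mod 2).
  s_4 = 1 + 0 + 1 + 0 + 0 + 0 + 0 + 1 = 3 ≡ 1 (mod 2).
s = (1, 0, 0, 1)^T — this equals column 9 of H (binary 1001), so error is at position 9.
Correct: flip bit 9 of r = 100011010001001 to get c = 100011011001001.


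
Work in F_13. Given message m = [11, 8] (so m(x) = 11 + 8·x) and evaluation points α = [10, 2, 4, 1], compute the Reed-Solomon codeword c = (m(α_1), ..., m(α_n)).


c = [0, 1, 4, 6]

Message polynomial: m(x) = 11 + 8·x (mod 13).
For each evaluation point α_i, compute m(α_i) mod 13:
  α_1 = 10: Horner steps 8 → 0, so m(10) = 0.
  α_2 = 2: Horner steps 8 → 1, so m(2) = 1.
  α_3 = 4: Horner steps 8 → 4, so m(4) = 4.
  α_4 = 1: Horner steps 8 → 6, so m(1) = 6.
Codeword c = [0, 1, 4, 6] ∈ F_13^4.


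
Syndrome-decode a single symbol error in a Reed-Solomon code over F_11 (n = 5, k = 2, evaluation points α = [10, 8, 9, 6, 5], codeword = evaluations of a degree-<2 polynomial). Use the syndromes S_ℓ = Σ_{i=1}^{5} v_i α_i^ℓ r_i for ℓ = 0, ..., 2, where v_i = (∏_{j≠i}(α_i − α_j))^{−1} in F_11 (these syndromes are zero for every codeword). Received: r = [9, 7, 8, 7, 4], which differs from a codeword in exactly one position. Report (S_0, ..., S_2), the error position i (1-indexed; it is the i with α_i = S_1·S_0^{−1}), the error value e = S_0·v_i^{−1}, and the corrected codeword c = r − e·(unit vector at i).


S = (10, 5, 8), error at position 4, error magnitude e = 2, c = [9, 7, 8, 5, 4].

Step 1: column multipliers v_i = (∏_{j≠i}(α_i − α_j))^{−1} mod 11.
  i = 1 (α = 10): (10−8)(10−9)(10−6)(10−5) = 2·1·4·5 = 40 ≡ 7, so v_1 = 7^{−1} = 8 (mod 11).
  i = 2 (α = 8): (8−10)(8−9)(8−6)(8−5) = (−2)·(−1)·2·3 = 12 ≡ 1, so v_2 = 1^{−1} = 1 (mod 11).
  i = 3 (α = 9): (9−10)(9−8)(9−6)(9−5) = (−1)·1·3·4 = −12 ≡ 10, so v_3 = 10^{−1} = 10 (mod 11).
  i = 4 (α = 6): (6−10)(6−8)(6−9)(6−5) = (−4)·(−2)·(−3)·1 = −24 ≡ 9, so v_4 = 9^{−1} = 5 (mod 11).
  i = 5 (α = 5): (5−10)(5−8)(5−9)(5−6) = (−5)·(−3)·(−4)·(−1) = 60 ≡ 5, so v_5 = 5^{−1} = 9 (mod 11).
  v = [8, 1, 10, 5, 9].
Step 2: syndromes of r = [9, 7, 8, 7, 4] (all sums mod 11).
  S_0 = Σ v_i r_i = 8·9 + 1·7 + 10·8 + 5·7 + 9·4 = 230 ≡ 10.
  S_1 = Σ v_i α_i r_i = 8·10·9 + 1·8·7 + 10·9·8 + 5·6·7 + 9·5·4 = 1886 ≡ 5.
  α_i^2 mod 11 = [1, 9, 4, 3, 3].
  S_2 = Σ v_i α_i^2 r_i = 8·1·9 + 1·9·7 + 10·4·8 + 5·3·7 + 9·3·4 = 668 ≡ 8.
  S = (10, 5, 8) ≠ 0, so r is not a codeword (an error is present).
Step 3: locate the error. For a single error e at position i, S_ℓ = v_i·e·α_i^ℓ, so α_err = S_1/S_0.
  S_0^{−1} = 10^{−1} = 10 (mod 11), so α_err = 5·10 = 50 ≡ 6 = α_4. Error position i = 4.
  Consistency check: S_2/S_1 = 8·9 = 72 ≡ 6 = α_err ✓ (single-error assumption holds).
Step 4: error magnitude e = S_0/v_4 = S_0·∏_{j≠4}(α_4 − α_j) = 10·9 = 90 ≡ 2 (mod 11).
Step 5: correct position 4: c_4 = r_4 − e = 7 − 2 ≡ 5 (mod 11). Hence c = [9, 7, 8, 5, 4].
  Check: interpolating c through the α_i gives m(x) = 10 + 1·x (degree < 2) with m(α_i) = c_i for every i, so c is indeed a codeword.


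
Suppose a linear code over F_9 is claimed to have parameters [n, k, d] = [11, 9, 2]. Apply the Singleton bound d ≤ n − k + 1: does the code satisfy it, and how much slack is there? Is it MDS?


Singleton RHS = n − k + 1 = 3, slack = 1, bound satisfied, not MDS.

Singleton bound: d ≤ n − k + 1.
Here n = 11, k = 9, so n − k + 1 = 3.
Given d = 2, check d ≤ 3: YES.
Slack = (n − k + 1) − d = 1.
The code is NOT MDS (slack = 1 > 0).
Description: the claimed parameters are [11, 9, 2]_9; such a code would be non-MDS.


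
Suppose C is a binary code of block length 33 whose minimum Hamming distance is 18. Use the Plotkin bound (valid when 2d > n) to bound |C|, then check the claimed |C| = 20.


Plotkin bound M ≤ 12; given |C| = 20 > bound (violated).

Check applicability: 2d = 36, n = 33.
2d − n = 3 > 0, so Plotkin applies.
Compute d/(2d−n) = 18/3 ≈ 6.0000.
⌊d/(2d−n)⌋ = 6.
Plotkin bound: M ≤ 2·6 = 12.
Given |C| = 20, check: VIOLATED.
This |C| is above the Plotkin bound, so no binary code with n = 33, d = 18 and 20 codewords exists.


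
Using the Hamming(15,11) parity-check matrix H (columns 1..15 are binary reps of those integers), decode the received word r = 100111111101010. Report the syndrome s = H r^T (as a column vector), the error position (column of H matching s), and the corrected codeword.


s = (1, 0, 0, 0)^T, error position = 8, corrected codeword c = 100111101101010

Compute s = H r^T mod 2 one row at a time:
  s_1 = 1 + 1 + 1 + 0 + 1 + 0 + 1 + 0 = 5 ≡ 1 (mod 2).
  s_2 = 1 + 1 + 1 + 1 + 1 + 0 + 1 + 0 = 6 ≡ 0 (mod 2).
  s_3 = 0 + 0 + 1 + 1 + 1 + 0 + 1 + 0 = 4 ≡ 0 (mod 2).
  s_4 = 1 + 0 + 1 + 1 + 1 + 0 + 0 + 0 = 4 ≡ 0 (mod 2).
s = (1, 0, 0, 0)^T — this equals column 8 of H (binary 1000), so error is at position 8.
Correct: flip bit 8 of r = 100111111101010 to get c = 100111101101010.


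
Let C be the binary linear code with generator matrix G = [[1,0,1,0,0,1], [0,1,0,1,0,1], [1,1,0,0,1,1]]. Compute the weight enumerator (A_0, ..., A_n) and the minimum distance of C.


Weight distribution: A_0 = 1, A_3 = 4, A_4 = 3. Minimum distance d = 3.

Enumerate all 2^3 = 8 messages m ∈ F_2^3.
For each, compute codeword c = mG in F_2^6, then tally its weight.
  m = 000 → c = 000000, weight = 0.
  m = 100 → c = 101001, weight = 3.
  m = 010 → c = 010101, weight = 3.
  m = 110 → c = 111100, weight = 4.
  m = 001 → c = 110011, weight = 4.
  m = 101 → c = 011010, weight = 3.
  m = 011 → c = 100110, weight = 3.
  m = 111 → c = 001111, weight = 4.
Tally weights:
  weight 0: 1 codewords.
  weight 3: 4 codewords.
  weight 4: 3 codewords.
Minimum distance d = smallest w > 0 with A_w > 0 = 3.
Sanity: Σ A_w = 8 = 2^3 = 8 ✓.


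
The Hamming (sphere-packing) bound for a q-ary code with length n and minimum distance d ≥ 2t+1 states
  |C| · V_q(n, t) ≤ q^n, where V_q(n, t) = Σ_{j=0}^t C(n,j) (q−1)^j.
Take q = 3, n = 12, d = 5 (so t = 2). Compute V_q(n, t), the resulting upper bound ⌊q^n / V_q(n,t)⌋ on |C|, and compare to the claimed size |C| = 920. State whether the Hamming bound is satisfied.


V_q(n, t) = 289, q^n = 531441, Hamming bound = 1838, |C| = 920 ≤ bound (satisfied).

Step 1: Compute V_q(n, t) = Σ_{j=0}^2 C(n, j) (q−1)^j.
  j = 0: C(12,0)·(2)^0 = 1·1 = 1.
  j = 1: C(12,1)·(2)^1 = 12·2 = 24.
  j = 2: C(12,2)·(2)^2 = 66·4 = 264.
  V_q(n, t) = 1 + 24 + 264 = 289.
Step 2: q^n = 3^12 = 531441.
Step 3: Hamming bound ⌊q^n / V_q(n,t)⌋ = ⌊531441/289⌋ = 1838.
Step 4: Compare |C| = 920 to 1838: satisfied.
The claimed |C| lies below the Hamming bound.


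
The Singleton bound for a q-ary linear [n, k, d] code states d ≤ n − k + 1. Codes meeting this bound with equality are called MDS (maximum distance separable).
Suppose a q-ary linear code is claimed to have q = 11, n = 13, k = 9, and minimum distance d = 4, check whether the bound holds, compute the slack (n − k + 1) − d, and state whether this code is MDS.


Singleton RHS = n − k + 1 = 5, slack = 1, bound satisfied, not MDS.

Singleton bound: d ≤ n − k + 1.
Here n = 13, k = 9, so n − k + 1 = 5.
Given d = 4, check d ≤ 5: YES.
Slack = (n − k + 1) − d = 1.
The code is NOT MDS (slack = 1 > 0).
Description: the claimed parameters are [13, 9, 4]_11; such a code would be non-MDS.


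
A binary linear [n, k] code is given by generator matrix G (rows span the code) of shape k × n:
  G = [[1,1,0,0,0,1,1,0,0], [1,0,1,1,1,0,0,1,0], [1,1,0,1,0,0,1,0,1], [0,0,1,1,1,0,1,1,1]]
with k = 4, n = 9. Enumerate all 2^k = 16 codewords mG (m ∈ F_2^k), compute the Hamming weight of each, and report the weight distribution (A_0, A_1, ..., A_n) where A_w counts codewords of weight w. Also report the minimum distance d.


Weight distribution: A_0 = 1, A_2 = 1, A_3 = 3, A_4 = 2, A_5 = 4, A_6 = 3, A_7 = 1, A_8 = 1. Minimum distance d = 2.

Enumerate all 2^4 = 16 messages m ∈ F_2^4.
For each, compute codeword c = mG in F_2^9, then tally its weight.
  m = 0000 → c = 000000000, weight = 0.
  m = 1000 → c = 110001100, weight = 4.
  m = 0100 → c = 101110010, weight = 5.
  m = 1100 → c = 011111110, weight = 7.
  m = 0010 → c = 110100101, weight = 5.
  m = 1010 → c = 000101001, weight = 3.
  m = 0110 → c = 011010111, weight = 6.
  m = 1110 → c = 101011011, weight = 6.
  m = 0001 → c = 001110111, weight = 6.
  m = 1001 → c = 111111011, weight = 8.
  m = 0101 → c = 100000101, weight = 3.
  m = 1101 → c = 010001001, weight = 3.
  m = 0011 → c = 111010010, weight = 5.
  m = 1011 → c = 001011110, weight = 5.
  m = 0111 → c = 010100000, weight = 2.
  m = 1111 → c = 100101100, weight = 4.
Tally weights:
  weight 0: 1 codewords.
  weight 2: 1 codewords.
  weight 3: 3 codewords.
  weight 4: 2 codewords.
  weight 5: 4 codewords.
  weight 6: 3 codewords.
  weight 7: 1 codewords.
  weight 8: 1 codewords.
Minimum distance d = smallest w > 0 with A_w > 0 = 2.
Sanity: Σ A_w = 16 = 2^4 = 16 ✓.


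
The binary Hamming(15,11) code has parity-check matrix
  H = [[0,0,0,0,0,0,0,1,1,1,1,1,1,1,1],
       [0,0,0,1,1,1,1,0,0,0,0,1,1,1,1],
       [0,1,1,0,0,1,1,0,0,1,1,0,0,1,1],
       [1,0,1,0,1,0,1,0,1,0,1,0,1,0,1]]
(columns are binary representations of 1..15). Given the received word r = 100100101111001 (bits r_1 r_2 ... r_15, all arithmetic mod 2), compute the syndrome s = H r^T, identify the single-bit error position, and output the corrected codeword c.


s = (1, 0, 0, 1)^T, error position = 9, corrected codeword c = 100100100111001

Compute s = H r^T mod 2 one row at a time:
  s_1 = 0 + 1 + 1 + 1 + 1 + 0 + 0 + 1 = 5 ≡ 1 (mod 2).
  s_2 = 1 + 0 + 0 + 1 + 1 + 0 + 0 + 1 = 4 ≡ 0 (mod 2).
  s_3 = 0 + 0 + 0 + 1 + 1 + 1 + 0 + 1 = 4 ≡ 0 (mod 2).
  s_4 = 1 + 0 + 0 + 1 + 1 + 1 + 0 + 1 = 5 ≡ 1 (mod 2).
s = (1, 0, 0, 1)^T — this equals column 9 of H (binary 1001), so error is at position 9.
Correct: flip bit 9 of r = 100100101111001 to get c = 100100100111001.


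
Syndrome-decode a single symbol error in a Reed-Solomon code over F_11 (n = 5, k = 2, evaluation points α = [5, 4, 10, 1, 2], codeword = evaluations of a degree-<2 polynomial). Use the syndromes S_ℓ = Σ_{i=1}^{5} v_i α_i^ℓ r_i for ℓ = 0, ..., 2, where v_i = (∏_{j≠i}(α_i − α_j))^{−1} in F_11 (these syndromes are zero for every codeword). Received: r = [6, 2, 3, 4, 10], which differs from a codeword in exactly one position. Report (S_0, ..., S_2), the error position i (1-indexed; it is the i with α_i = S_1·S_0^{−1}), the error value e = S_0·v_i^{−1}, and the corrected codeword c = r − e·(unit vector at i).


S = (8, 10, 7), error at position 2, error magnitude e = 2, c = [6, 0, 3, 4, 10].

Step 1: column multipliers v_i = (∏_{j≠i}(α_i − α_j))^{−1} mod 11.
  i = 1 (α = 5): (5−4)(5−10)(5−1)(5−2) = 1·(−5)·4·3 = −60 ≡ 6, so v_1 = 6^{−1} = 2 (mod 11).
  i = 2 (α = 4): (4−5)(4−10)(4−1)(4−2) = (−1)·(−6)·3·2 = 36 ≡ 3, so v_2 = 3^{−1} = 4 (mod 11).
  i = 3 (α = 10): (10−5)(10−4)(10−1)(10−2) = 5·6·9·8 = 2160 ≡ 4, so v_3 = 4^{−1} = 3 (mod 11).
  i = 4 (α = 1): (1−5)(1−4)(1−10)(1−2) = (−4)·(−3)·(−9)·(−1) = 108 ≡ 9, so v_4 = 9^{−1} = 5 (mod 11).
  i = 5 (α = 2): (2−5)(2−4)(2−10)(2−1) = (−3)·(−2)·(−8)·1 = −48 ≡ 7, so v_5 = 7^{−1} = 8 (mod 11).
  v = [2, 4, 3, 5, 8].
Step 2: syndromes of r = [6, 2, 3, 4, 10] (all sums mod 11).
  S_0 = Σ v_i r_i = 2·6 + 4·2 + 3·3 + 5·4 + 8·10 = 129 ≡ 8.
  S_1 = Σ v_i α_i r_i = 2·5·6 + 4·4·2 + 3·10·3 + 5·1·4 + 8·2·10 = 362 ≡ 10.
  α_i^2 mod 11 = [3, 5, 1, 1, 4].
  S_2 = Σ v_i α_i^2 r_i = 2·3·6 + 4·5·2 + 3·1·3 + 5·1·4 + 8·4·10 = 425 ≡ 7.
  S = (8, 10, 7) ≠ 0, so r is not a codeword (an error is present).
Step 3: locate the error. For a single error e at position i, S_ℓ = v_i·e·α_i^ℓ, so α_err = S_1/S_0.
  S_0^{−1} = 8^{−1} = 7 (mod 11), so α_err = 10·7 = 70 ≡ 4 = α_2. Error position i = 2.
  Consistency check: S_2/S_1 = 7·10 = 70 ≡ 4 = α_err ✓ (single-error assumption holds).
Step 4: error magnitude e = S_0/v_2 = S_0·∏_{j≠2}(α_2 − α_j) = 8·3 = 24 ≡ 2 (mod 11).
Step 5: correct position 2: c_2 = r_2 − e = 2 − 2 ≡ 0 (mod 11). Hence c = [6, 0, 3, 4, 10].
  Check: interpolating c through the α_i gives m(x) = 9 + 6·x (degree < 2) with m(α_i) = c_i for every i, so c is indeed a codeword.


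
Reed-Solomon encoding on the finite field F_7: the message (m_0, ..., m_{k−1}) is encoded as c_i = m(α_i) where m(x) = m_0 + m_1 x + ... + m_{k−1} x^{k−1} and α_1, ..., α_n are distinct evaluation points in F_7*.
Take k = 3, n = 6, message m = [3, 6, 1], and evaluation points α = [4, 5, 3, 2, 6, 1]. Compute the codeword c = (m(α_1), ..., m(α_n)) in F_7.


c = [1, 2, 2, 5, 5, 3]

Message polynomial: m(x) = 3 + 6·x + 1·x^2 (mod 7).
For each evaluation point α_i, compute m(α_i) mod 7:
  α_1 = 4: Horner steps 1 → 3 → 1, so m(4) = 1.
  α_2 = 5: Horner steps 1 → 4 → 2, so m(5) = 2.
  α_3 = 3: Horner steps 1 → 2 → 2, so m(3) = 2.
  α_4 = 2: Horner steps 1 → 1 → 5, so m(2) = 5.
  α_5 = 6: Horner steps 1 → 5 → 5, so m(6) = 5.
  α_6 = 1: Horner steps 1 → 0 → 3, so m(1) = 3.
Codeword c = [1, 2, 2, 5, 5, 3] ∈ F_7^6.


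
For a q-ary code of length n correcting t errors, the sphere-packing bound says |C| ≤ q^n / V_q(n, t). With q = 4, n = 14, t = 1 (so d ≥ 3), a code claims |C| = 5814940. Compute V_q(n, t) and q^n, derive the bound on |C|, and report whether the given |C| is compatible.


V_q(n, t) = 43, q^n = 268435456, Hamming bound = 6242685, |C| = 5814940 ≤ bound (satisfied).

Step 1: Compute V_q(n, t) = Σ_{j=0}^1 C(n, j) (q−1)^j.
  j = 0: C(14,0)·(3)^0 = 1·1 = 1.
  j = 1: C(14,1)·(3)^1 = 14·3 = 42.
  V_q(n, t) = 1 + 42 = 43.
Step 2: q^n = 4^14 = 268435456.
Step 3: Hamming bound ⌊q^n / V_q(n,t)⌋ = ⌊268435456/43⌋ = 6242685.
Step 4: Compare |C| = 5814940 to 6242685: satisfied.
The claimed |C| lies below the Hamming bound.


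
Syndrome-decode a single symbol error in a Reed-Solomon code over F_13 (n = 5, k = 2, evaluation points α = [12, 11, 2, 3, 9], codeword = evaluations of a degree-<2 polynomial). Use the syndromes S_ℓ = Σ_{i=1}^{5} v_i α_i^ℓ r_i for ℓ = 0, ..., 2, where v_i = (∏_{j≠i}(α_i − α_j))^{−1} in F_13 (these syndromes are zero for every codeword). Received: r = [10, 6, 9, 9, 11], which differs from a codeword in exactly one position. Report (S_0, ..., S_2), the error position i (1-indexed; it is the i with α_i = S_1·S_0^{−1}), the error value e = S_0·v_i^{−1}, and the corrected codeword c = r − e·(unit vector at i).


S = (10, 4, 12), error at position 4, error magnitude e = 9, c = [10, 6, 9, 0, 11].

Step 1: column multipliers v_i = (∏_{j≠i}(α_i − α_j))^{−1} mod 13.
  i = 1 (α = 12): (12−11)(12−2)(12−3)(12−9) = 1·10·9·3 = 270 ≡ 10, so v_1 = 10^{−1} = 4 (mod 13).
  i = 2 (α = 11): (11−12)(11−2)(11−3)(11−9) = (−1)·9·8·2 = −144 ≡ 12, so v_2 = 12^{−1} = 12 (mod 13).
  i = 3 (α = 2): (2−12)(2−11)(2−3)(2−9) = (−10)·(−9)·(−1)·(−7) = 630 ≡ 6, so v_3 = 6^{−1} = 11 (mod 13).
  i = 4 (α = 3): (3−12)(3−11)(3−2)(3−9) = (−9)·(−8)·1·(−6) = −432 ≡ 10, so v_4 = 10^{−1} = 4 (mod 13).
  i = 5 (α = 9): (9−12)(9−11)(9−2)(9−3) = (−3)·(−2)·7·6 = 252 ≡ 5, so v_5 = 5^{−1} = 8 (mod 13).
  v = [4, 12, 11, 4, 8].
Step 2: syndromes of r = [10, 6, 9, 9, 11] (all sums mod 13).
  S_0 = Σ v_i r_i = 4·10 + 12·6 + 11·9 + 4·9 + 8·11 = 335 ≡ 10.
  S_1 = Σ v_i α_i r_i = 4·12·10 + 12·11·6 + 11·2·9 + 4·3·9 + 8·9·11 = 2370 ≡ 4.
  α_i^2 mod 13 = [1, 4, 4, 9, 3].
  S_2 = Σ v_i α_i^2 r_i = 4·1·10 + 12·4·6 + 11·4·9 + 4·9·9 + 8·3·11 = 1312 ≡ 12.
  S = (10, 4, 12) ≠ 0, so r is not a codeword (an error is present).
Step 3: locate the error. For a single error e at position i, S_ℓ = v_i·e·α_i^ℓ, so α_err = S_1/S_0.
  S_0^{−1} = 10^{−1} = 4 (mod 13), so α_err = 4·4 = 16 ≡ 3 = α_4. Error position i = 4.
  Consistency check: S_2/S_1 = 12·10 = 120 ≡ 3 = α_err ✓ (single-error assumption holds).
Step 4: error magnitude e = S_0/v_4 = S_0·∏_{j≠4}(α_4 − α_j) = 10·10 = 100 ≡ 9 (mod 13).
Step 5: correct position 4: c_4 = r_4 − e = 9 − 9 ≡ 0 (mod 13). Hence c = [10, 6, 9, 0, 11].
  Check: interpolating c through the α_i gives m(x) = 1 + 4·x (degree < 2) with m(α_i) = c_i for every i, so c is indeed a codeword.


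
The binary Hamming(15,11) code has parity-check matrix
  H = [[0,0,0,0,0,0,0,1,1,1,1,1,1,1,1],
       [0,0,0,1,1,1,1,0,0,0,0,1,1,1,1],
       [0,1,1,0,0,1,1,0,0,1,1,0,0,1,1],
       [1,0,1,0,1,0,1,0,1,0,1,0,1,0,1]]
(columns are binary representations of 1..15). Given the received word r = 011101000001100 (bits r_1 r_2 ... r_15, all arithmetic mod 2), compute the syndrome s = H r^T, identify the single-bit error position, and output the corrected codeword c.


s = (0, 0, 1, 0)^T, error position = 2, corrected codeword c = 001101000001100

Compute s = H r^T mod 2 one row at a time:
  s_1 = 0 + 0 + 0 + 0 + 1 + 1 + 0 + 0 = 2 ≡ 0 (mod 2).
  s_2 = 1 + 0 + 1 + 0 + 1 + 1 + 0 + 0 = 4 ≡ 0 (mod 2).
  s_3 = 1 + 1 + 1 + 0 + 0 + 0 + 0 + 0 = 3 ≡ 1 (mod 2).
  s_4 = 0 + 1 + 0 + 0 + 0 + 0 + 1 + 0 = 2 ≡ 0 (mod 2).
s = (0, 0, 1, 0)^T — this equals column 2 of H (binary 0010), so error is at position 2.
Correct: flip bit 2 of r = 011101000001100 to get c = 001101000001100.


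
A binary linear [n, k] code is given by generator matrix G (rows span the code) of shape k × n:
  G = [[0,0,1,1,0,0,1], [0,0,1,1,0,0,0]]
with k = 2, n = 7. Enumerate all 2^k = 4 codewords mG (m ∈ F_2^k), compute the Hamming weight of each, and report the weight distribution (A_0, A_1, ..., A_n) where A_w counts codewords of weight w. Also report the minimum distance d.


Weight distribution: A_0 = 1, A_1 = 1, A_2 = 1, A_3 = 1. Minimum distance d = 1.

Enumerate all 2^2 = 4 messages m ∈ F_2^2.
For each, compute codeword c = mG in F_2^7, then tally its weight.
  m = 00 → c = 0000000, weight = 0.
  m = 10 → c = 0011001, weight = 3.
  m = 01 → c = 0011000, weight = 2.
  m = 11 → c = 0000001, weight = 1.
Tally weights:
  weight 0: 1 codewords.
  weight 1: 1 codewords.
  weight 2: 1 codewords.
  weight 3: 1 codewords.
Minimum distance d = smallest w > 0 with A_w > 0 = 1.
Sanity: Σ A_w = 4 = 2^2 = 4 ✓.


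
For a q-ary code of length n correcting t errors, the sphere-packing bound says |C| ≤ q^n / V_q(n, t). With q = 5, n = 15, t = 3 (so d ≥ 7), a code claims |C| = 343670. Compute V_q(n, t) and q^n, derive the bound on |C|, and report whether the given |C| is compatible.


V_q(n, t) = 30861, q^n = 30517578125, Hamming bound = 988871, |C| = 343670 ≤ bound (satisfied).

Step 1: Compute V_q(n, t) = Σ_{j=0}^3 C(n, j) (q−1)^j.
  j = 0: C(15,0)·(4)^0 = 1·1 = 1.
  j = 1: C(15,1)·(4)^1 = 15·4 = 60.
  j = 2: C(15,2)·(4)^2 = 105·16 = 1680.
  j = 3: C(15,3)·(4)^3 = 455·64 = 29120.
  V_q(n, t) = 1 + 60 + 1680 + 29120 = 30861.
Step 2: q^n = 5^15 = 30517578125.
Step 3: Hamming bound ⌊q^n / V_q(n,t)⌋ = ⌊30517578125/30861⌋ = 988871.
Step 4: Compare |C| = 343670 to 988871: satisfied.
The claimed |C| lies below the Hamming bound.


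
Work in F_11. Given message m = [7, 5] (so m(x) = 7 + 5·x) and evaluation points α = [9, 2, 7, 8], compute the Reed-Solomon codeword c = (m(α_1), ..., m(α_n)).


c = [8, 6, 9, 3]

Message polynomial: m(x) = 7 + 5·x (mod 11).
For each evaluation point α_i, compute m(α_i) mod 11:
  α_1 = 9: Horner steps 5 → 8, so m(9) = 8.
  α_2 = 2: Horner steps 5 → 6, so m(2) = 6.
  α_3 = 7: Horner steps 5 → 9, so m(7) = 9.
  α_4 = 8: Horner steps 5 → 3, so m(8) = 3.
Codeword c = [8, 6, 9, 3] ∈ F_11^4.


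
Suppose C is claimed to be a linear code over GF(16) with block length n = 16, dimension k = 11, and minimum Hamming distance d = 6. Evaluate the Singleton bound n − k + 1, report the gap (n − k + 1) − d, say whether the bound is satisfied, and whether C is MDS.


Singleton RHS = n − k + 1 = 6, slack = 0, bound satisfied, MDS.

Singleton bound: d ≤ n − k + 1.
Here n = 16, k = 11, so n − k + 1 = 6.
Given d = 6, check d ≤ 6: YES.
Slack = (n − k + 1) − d = 0.
The code is MDS (slack = 0).
Description: the claimed parameters are [16, 11, 6]_16; such a code would be MDS (meets Singleton bound).


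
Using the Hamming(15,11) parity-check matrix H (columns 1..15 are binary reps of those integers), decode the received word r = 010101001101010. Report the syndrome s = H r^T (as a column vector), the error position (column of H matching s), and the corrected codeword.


s = (0, 0, 0, 1)^T, error position = 1, corrected codeword c = 110101001101010

Compute s = H r^T mod 2 one row at a time:
  s_1 = 0 + 1 + 1 + 0 + 1 + 0 + 1 + 0 = 4 ≡ 0 (mod 2).
  s_2 = 1 + 0 + 1 + 0 + 1 + 0 + 1 + 0 = 4 ≡ 0 (mod 2).
  s_3 = 1 + 0 + 1 + 0 + 1 + 0 + 1 + 0 = 4 ≡ 0 (mod 2).
  s_4 = 0 + 0 + 0 + 0 + 1 + 0 + 0 + 0 = 1 ≡ 1 (mod 2).
s = (0, 0, 0, 1)^T — this equals column 1 of H (binary 0001), so error is at position 1.
Correct: flip bit 1 of r = 010101001101010 to get c = 110101001101010.


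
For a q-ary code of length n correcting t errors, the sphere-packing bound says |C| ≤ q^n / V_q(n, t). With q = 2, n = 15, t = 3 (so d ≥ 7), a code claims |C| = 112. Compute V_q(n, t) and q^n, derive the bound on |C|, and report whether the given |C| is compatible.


V_q(n, t) = 576, q^n = 32768, Hamming bound = 56, |C| = 112 > bound (violated).

Step 1: Compute V_q(n, t) = Σ_{j=0}^3 C(n, j) (q−1)^j.
  j = 0: C(15,0)·(1)^0 = 1·1 = 1.
  j = 1: C(15,1)·(1)^1 = 15·1 = 15.
  j = 2: C(15,2)·(1)^2 = 105·1 = 105.
  j = 3: C(15,3)·(1)^3 = 455·1 = 455.
  V_q(n, t) = 1 + 15 + 105 + 455 = 576.
Step 2: q^n = 2^15 = 32768.
Step 3: Hamming bound ⌊q^n / V_q(n,t)⌋ = ⌊32768/576⌋ = 56.
Step 4: Compare |C| = 112 to 56: violated.
The claimed |C| lies above the Hamming bound, so no 2-ary code of length 15 with d ≥ 7 can have 112 codewords.
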